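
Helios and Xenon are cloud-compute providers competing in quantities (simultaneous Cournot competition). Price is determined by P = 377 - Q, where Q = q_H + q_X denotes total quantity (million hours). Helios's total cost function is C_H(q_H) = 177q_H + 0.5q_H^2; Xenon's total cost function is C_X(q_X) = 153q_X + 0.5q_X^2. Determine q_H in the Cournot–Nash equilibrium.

47

Helios's profit: π_H = (377 - Q)q_H - (177q_H + (1/2)q_H²). Setting ∂π_H/∂q_H = 0: 200 - 3q_H - (q_X) = 0.
Xenon's first-order condition: 224 - 3q_X - (q_H) = 0.
Rearranging gives the reaction functions q_H = (200 - q_X)/3 and q_X = (224 - q_H)/3.
Substituting one into the other gives q_H = 47 and q_X = 59.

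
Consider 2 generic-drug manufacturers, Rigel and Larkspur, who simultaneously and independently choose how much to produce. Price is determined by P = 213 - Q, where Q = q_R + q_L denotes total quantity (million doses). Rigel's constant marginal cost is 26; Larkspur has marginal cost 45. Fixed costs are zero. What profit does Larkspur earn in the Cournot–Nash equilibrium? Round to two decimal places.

Rigel's profit: π_R = (213 - Q)q_R - (26q_R). Setting ∂π_R/∂q_R = 0: 187 - 2q_R - (q_L) = 0.
Larkspur's profit: π_L = (213 - Q)q_L - (45q_L). Setting ∂π_L/∂q_L = 0: 168 - 2q_L - (q_R) = 0.
Best responses: q_R = (187 - q_L)/2, q_L = (168 - q_R)/2.
Substituting one into the other gives q_R = 206/3 and q_L = 149/3.
Price P = 213 - 355/3 = 284/3.
Larkspur's profit: (284/3 - 45)·(149/3) = 2466.7778.

2466.78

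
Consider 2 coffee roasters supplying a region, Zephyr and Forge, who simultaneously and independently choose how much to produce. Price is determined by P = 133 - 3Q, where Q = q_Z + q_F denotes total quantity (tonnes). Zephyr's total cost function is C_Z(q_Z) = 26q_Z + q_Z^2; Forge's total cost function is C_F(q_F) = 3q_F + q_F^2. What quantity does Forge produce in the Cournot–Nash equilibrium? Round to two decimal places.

Zephyr's profit: π_Z = (133 - 3Q)q_Z - (26q_Z + q_Z²). Setting ∂π_Z/∂q_Z = 0: 107 - 8q_Z - 3(q_F) = 0.
Forge's first-order condition: 130 - 8q_F - 3(q_Z) = 0.
Best responses: q_Z = (107 - 3q_F)/8, q_F = (130 - 3q_Z)/8.
Solving the pair: q_Z = 466/55, q_F = 719/55.

13.07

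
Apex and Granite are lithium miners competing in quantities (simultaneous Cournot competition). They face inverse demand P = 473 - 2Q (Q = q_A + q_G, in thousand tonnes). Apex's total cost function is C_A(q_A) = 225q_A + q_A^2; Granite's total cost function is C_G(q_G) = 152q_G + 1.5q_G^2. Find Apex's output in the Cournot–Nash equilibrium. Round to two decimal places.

28.79

Apex's profit: π_A = (473 - 2Q)q_A - (225q_A + q_A²). Setting ∂π_A/∂q_A = 0: 248 - 6q_A - 2(q_G) = 0.
Granite's first-order condition: 321 - 7q_G - 2(q_A) = 0.
So q_A = (248 - 2q_G)/6 and q_G = (321 - 2q_A)/7.
Substituting one into the other gives q_A = 547/19 and q_G = 715/19.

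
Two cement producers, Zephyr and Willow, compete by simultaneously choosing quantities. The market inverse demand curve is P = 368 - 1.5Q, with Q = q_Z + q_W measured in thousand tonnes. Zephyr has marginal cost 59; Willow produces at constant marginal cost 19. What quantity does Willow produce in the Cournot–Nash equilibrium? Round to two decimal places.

Zephyr's profit: π_Z = (368 - 1.5Q)q_Z - (59q_Z). Setting ∂π_Z/∂q_Z = 0: 309 - 3q_Z - (3/2)(q_W) = 0.
Willow's first-order condition: 349 - 3q_W - (3/2)(q_Z) = 0.
Rearranging gives the reaction functions q_Z = (309 - (3/2)q_W)/3 and q_W = (349 - (3/2)q_Z)/3.
Solving the pair: q_Z = 538/9, q_W = 778/9.

86.44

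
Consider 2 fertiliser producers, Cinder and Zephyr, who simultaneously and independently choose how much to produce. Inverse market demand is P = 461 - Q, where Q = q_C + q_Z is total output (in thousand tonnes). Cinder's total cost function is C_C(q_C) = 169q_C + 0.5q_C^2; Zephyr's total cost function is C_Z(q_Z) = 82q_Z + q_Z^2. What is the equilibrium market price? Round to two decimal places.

312.45

Cinder's profit: π_C = (461 - Q)q_C - (169q_C + (1/2)q_C²). Setting ∂π_C/∂q_C = 0: 292 - 3q_C - (q_Z) = 0.
Zephyr's profit: π_Z = (461 - Q)q_Z - (82q_Z + q_Z²). Setting ∂π_Z/∂q_Z = 0: 379 - 4q_Z - (q_C) = 0.
Rearranging gives the reaction functions q_C = (292 - q_Z)/3 and q_Z = (379 - q_C)/4.
Solving the pair: q_C = 789/11, q_Z = 845/11.
Total output Q = 1634/11, so price P = 461 - 1634/11 = 312.4545.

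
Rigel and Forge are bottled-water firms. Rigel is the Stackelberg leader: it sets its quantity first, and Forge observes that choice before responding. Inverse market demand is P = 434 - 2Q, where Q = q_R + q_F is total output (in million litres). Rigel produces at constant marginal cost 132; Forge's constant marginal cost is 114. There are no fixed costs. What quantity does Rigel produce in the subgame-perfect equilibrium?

71

The follower Forge best-responds to any q_R: π_F = (434 - 2Q)q_F - 114q_F.
Follower FOC: 320 - 2q_R - 4q_F = 0, so q_F(q_R) = (320 - 2q_R)/4.
The leader anticipates this reaction. Substituting into P = 434 - 2Q gives P = 274 - q_R, so π_R = (274 - q_R)q_R - 132q_R.
Leader FOC: 142 - 2q_R = 0, so q_R = 71.
Then q_F = (320 - 2·71)/4 = 89/2.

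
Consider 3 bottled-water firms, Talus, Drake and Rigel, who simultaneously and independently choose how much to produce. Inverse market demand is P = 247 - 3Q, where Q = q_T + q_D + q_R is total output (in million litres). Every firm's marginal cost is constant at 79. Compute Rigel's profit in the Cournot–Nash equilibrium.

588

A representative firm's profit is π_i = q_i(247 - 3Q) - 79q_i.
Setting ∂π_i/∂q_i = 0 with rivals' quantities fixed: 168 - 6q_i - 3·Σ_{j≠i} q_j = 0.
By symmetry each firm produces the same amount; substituting Σ_{j≠i} q_j = 2q_i yields q_i = 168/12 = 14.
Price P = 247 - 3·42 = 121.
Rigel's profit: (121 - 79)·14 = 588.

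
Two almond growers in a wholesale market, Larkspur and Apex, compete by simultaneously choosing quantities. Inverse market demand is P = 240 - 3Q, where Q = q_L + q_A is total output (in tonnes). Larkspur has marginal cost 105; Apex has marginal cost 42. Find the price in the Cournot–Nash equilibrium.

129

Larkspur's profit: π_L = (240 - 3Q)q_L - (105q_L). Setting ∂π_L/∂q_L = 0: 135 - 6q_L - 3(q_A) = 0.
Apex's first-order condition: 198 - 6q_A - 3(q_L) = 0.
Best responses: q_L = (135 - 3q_A)/6, q_A = (198 - 3q_L)/6.
Solving the pair: q_L = 8, q_A = 29.
Total output Q = 37, so price P = 240 - 3·37 = 129.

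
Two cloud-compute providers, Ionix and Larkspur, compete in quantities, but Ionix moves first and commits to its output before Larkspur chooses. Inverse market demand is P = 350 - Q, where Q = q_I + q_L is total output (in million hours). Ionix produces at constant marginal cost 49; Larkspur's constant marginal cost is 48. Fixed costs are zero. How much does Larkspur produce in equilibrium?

The follower Larkspur best-responds to any q_I: π_L = (350 - Q)q_L - 48q_L.
Setting the follower's marginal profit to zero, 302 - q_I - 2q_L = 0, i.e. q_L = (302 - q_I)/2.
The leader anticipates this reaction. Substituting into P = 350 - Q gives P = 199 - (1/2)q_I, so π_I = (199 - (1/2)q_I)q_I - 49q_I.
Maximising: ∂π_I/∂q_I = 150 - q_I = 0, giving q_I = 150.
Then q_L = (302 - 150)/2 = 76.

76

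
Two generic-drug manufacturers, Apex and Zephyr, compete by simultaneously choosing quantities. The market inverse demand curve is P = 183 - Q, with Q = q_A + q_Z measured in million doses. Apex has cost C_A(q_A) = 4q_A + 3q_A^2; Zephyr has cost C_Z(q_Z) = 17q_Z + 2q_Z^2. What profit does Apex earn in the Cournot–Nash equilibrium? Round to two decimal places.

Apex's profit: π_A = (183 - Q)q_A - (4q_A + 3q_A²). Setting ∂π_A/∂q_A = 0: 179 - 8q_A - (q_Z) = 0.
Zephyr's profit: π_Z = (183 - Q)q_Z - (17q_Z + 2q_Z²). Setting ∂π_Z/∂q_Z = 0: 166 - 6q_Z - (q_A) = 0.
Best responses: q_A = (179 - q_Z)/8, q_Z = (166 - q_A)/6.
Solving the pair: q_A = 908/47, q_Z = 1149/47.
Price P = 183 - 43.7660 = 139.2340.
Apex's profit: 139.2340·(908/47) - 4·(908/47) - 3(908/47)² = 1492.9181.

1492.92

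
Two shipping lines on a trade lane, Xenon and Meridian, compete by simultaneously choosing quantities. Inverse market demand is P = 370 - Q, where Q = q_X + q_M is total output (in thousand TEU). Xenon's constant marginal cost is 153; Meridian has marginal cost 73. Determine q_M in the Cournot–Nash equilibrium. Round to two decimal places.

125.67

Xenon's profit: π_X = (370 - Q)q_X - (153q_X). Setting ∂π_X/∂q_X = 0: 217 - 2q_X - (q_M) = 0.
Meridian's profit: π_M = (370 - Q)q_M - (73q_M). Setting ∂π_M/∂q_M = 0: 297 - 2q_M - (q_X) = 0.
Best responses: q_X = (217 - q_M)/2, q_M = (297 - q_X)/2.
Substituting one into the other gives q_X = 137/3 and q_M = 377/3.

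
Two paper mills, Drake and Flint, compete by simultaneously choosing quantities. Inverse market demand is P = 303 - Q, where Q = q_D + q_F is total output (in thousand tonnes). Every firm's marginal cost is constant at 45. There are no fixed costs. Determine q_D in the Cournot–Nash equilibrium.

A representative firm's profit is π_i = q_i(303 - Q) - 45q_i.
First-order condition (treating rivals' output as given): 258 - 2q_i - q_j = 0.
By symmetry each firm produces the same amount; substituting q_j = q_i yields q_i = 258/3 = 86.

86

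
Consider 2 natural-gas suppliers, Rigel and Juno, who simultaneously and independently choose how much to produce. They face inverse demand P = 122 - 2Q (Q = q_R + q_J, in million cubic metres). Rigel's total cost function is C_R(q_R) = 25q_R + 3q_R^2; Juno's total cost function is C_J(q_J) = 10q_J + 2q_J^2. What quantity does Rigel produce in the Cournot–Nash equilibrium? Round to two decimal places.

Rigel's profit: π_R = (122 - 2Q)q_R - (25q_R + 3q_R²). Setting ∂π_R/∂q_R = 0: 97 - 10q_R - 2(q_J) = 0.
Juno's profit: π_J = (122 - 2Q)q_J - (10q_J + 2q_J²). Setting ∂π_J/∂q_J = 0: 112 - 8q_J - 2(q_R) = 0.
Rearranging gives the reaction functions q_R = (97 - 2q_J)/10 and q_J = (112 - 2q_R)/8.
Solving the pair: q_R = 138/19, q_J = 463/38.

7.26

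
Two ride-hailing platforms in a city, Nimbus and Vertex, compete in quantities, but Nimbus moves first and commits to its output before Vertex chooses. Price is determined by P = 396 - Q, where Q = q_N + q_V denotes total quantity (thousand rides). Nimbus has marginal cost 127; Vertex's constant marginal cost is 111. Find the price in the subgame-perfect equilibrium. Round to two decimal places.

190.25

The follower Vertex best-responds to any q_N: π_V = (396 - Q)q_V - 111q_V.
Follower FOC: 285 - q_N - 2q_V = 0, so q_V(q_N) = (285 - q_N)/2.
The leader anticipates this reaction. Substituting into P = 396 - Q gives P = 507/2 - (1/2)q_N, so π_N = (507/2 - (1/2)q_N)q_N - 127q_N.
The leader's first-order condition 253/2 - q_N = 0 yields q_N = 253/2.
Then q_V = (285 - 253/2)/2 = 317/4.
Total output Q = 823/4, so price P = 396 - 823/4 = 761/4.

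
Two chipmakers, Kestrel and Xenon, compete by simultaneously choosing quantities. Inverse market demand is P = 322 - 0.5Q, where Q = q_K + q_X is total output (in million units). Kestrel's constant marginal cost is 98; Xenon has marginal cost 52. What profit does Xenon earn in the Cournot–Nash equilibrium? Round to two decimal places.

Kestrel's profit: π_K = (322 - 0.5Q)q_K - (98q_K). Setting ∂π_K/∂q_K = 0: 224 - q_K - (1/2)(q_X) = 0.
Xenon's first-order condition: 270 - q_X - (1/2)(q_K) = 0.
So q_K = (224 - (1/2)q_X) and q_X = (270 - (1/2)q_K).
Solving the pair: q_K = 356/3, q_X = 632/3.
Price P = 322 - (1/2)·(988/3) = 472/3.
Xenon's profit: (472/3 - 52)·(632/3) = 22190.2222.

22190.22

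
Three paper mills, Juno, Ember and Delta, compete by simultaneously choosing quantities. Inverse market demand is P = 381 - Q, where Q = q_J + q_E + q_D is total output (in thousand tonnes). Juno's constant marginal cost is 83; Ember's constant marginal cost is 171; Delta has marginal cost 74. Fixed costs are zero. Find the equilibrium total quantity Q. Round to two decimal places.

Juno's profit: π_J = (381 - Q)q_J - (83q_J). Setting ∂π_J/∂q_J = 0: 298 - 2q_J - (q_E + q_D) = 0.
Ember's profit: π_E = (381 - Q)q_E - (171q_E). Setting ∂π_E/∂q_E = 0: 210 - 2q_E - (q_J + q_D) = 0.
Delta's first-order condition: 307 - 2q_D - (q_J + q_E) = 0.
Adding the 3 first-order conditions: 815 − 4Q = 0, so Q = 815/4.
Back-substituting: q_J = (298 − 815/4) = 377/4, q_E = (210 − 815/4) = 25/4, q_D = (307 − 815/4) = 413/4.
Total output Q = 377/4 + 25/4 + 413/4 = 815/4.

203.75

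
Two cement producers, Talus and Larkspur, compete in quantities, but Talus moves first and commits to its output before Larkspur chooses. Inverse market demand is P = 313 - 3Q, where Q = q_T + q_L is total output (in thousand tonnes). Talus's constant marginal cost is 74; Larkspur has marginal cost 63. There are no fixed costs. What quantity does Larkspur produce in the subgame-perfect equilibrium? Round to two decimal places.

Solve by backward induction. Given q_T, the follower Larkspur maximises π_L = (313 - 3q_T - 3q_L)q_L - 63q_L.
∂π_L/∂q_L = 250 - 3q_T - 6q_L = 0 gives the reaction function q_L = (250 - 3q_T)/6.
Talus substitutes q_L(q_T) into its own profit: π_T = q_T(313 - 3q_T - (250 - 3q_T)/2) - 74q_T = (188 - (3/2)q_T)q_T - 74q_T.
Maximising: ∂π_T/∂q_T = 114 - 3q_T = 0, giving q_T = 38.
Then q_L = (250 - 3·38)/6 = 68/3.

22.67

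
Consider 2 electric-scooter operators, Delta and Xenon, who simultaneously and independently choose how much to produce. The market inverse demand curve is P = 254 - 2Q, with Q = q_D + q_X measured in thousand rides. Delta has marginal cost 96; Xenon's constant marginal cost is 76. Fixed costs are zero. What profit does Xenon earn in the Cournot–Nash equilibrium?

Delta's profit: π_D = (254 - 2Q)q_D - (96q_D). Setting ∂π_D/∂q_D = 0: 158 - 4q_D - 2(q_X) = 0.
Xenon's first-order condition: 178 - 4q_X - 2(q_D) = 0.
Rearranging gives the reaction functions q_D = (158 - 2q_X)/4 and q_X = (178 - 2q_D)/4.
Substituting one into the other gives q_D = 23 and q_X = 33.
Price P = 254 - 2·56 = 142.
Xenon's profit: (142 - 76)·33 = 2178.

2178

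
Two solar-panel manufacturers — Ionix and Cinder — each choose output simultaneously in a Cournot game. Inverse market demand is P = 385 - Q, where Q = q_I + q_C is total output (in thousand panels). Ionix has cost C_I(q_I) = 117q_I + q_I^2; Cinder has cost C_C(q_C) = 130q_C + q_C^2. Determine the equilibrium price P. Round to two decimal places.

Ionix's profit: π_I = (385 - Q)q_I - (117q_I + q_I²). Setting ∂π_I/∂q_I = 0: 268 - 4q_I - (q_C) = 0.
Cinder's first-order condition: 255 - 4q_C - (q_I) = 0.
Best responses: q_I = (268 - q_C)/4, q_C = (255 - q_I)/4.
Solving the pair: q_I = 817/15, q_C = 752/15.
Total output Q = 523/5, so price P = 385 - 523/5 = 1402/5.

280.40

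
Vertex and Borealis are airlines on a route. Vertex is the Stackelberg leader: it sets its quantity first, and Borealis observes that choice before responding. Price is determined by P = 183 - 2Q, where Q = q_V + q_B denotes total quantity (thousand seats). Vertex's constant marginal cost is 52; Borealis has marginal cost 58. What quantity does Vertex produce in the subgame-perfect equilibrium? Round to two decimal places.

Solve by backward induction. Given q_V, the follower Borealis maximises π_B = (183 - 2q_V - 2q_B)q_B - 58q_B.
Setting the follower's marginal profit to zero, 125 - 2q_V - 4q_B = 0, i.e. q_B = (125 - 2q_V)/4.
Vertex substitutes q_B(q_V) into its own profit: π_V = q_V(183 - 2q_V - (125 - 2q_V)/2) - 52q_V = (241/2 - q_V)q_V - 52q_V.
The leader's first-order condition 137/2 - 2q_V = 0 yields q_V = 137/4.
Then q_B = (125 - 2·(137/4))/4 = 113/8.

34.25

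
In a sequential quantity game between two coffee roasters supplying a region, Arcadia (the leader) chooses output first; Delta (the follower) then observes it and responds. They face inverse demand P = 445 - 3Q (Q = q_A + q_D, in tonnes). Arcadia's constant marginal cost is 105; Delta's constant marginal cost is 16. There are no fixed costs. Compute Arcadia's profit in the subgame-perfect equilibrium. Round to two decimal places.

2625.04

The follower Delta best-responds to any q_A: π_D = (445 - 3Q)q_D - 16q_D.
∂π_D/∂q_D = 429 - 3q_A - 6q_D = 0 gives the reaction function q_D = (429 - 3q_A)/6.
The leader anticipates this reaction. Substituting into P = 445 - 3Q gives P = 461/2 - (3/2)q_A, so π_A = (461/2 - (3/2)q_A)q_A - 105q_A.
Leader FOC: 251/2 - 3q_A = 0, so q_A = 251/6.
Then q_D = (429 - 3·(251/6))/6 = 607/12.
Price P = 445 - 3·(1109/12) = 671/4.
Arcadia's profit: (671/4 - 105)·(251/6) = 2625.0417.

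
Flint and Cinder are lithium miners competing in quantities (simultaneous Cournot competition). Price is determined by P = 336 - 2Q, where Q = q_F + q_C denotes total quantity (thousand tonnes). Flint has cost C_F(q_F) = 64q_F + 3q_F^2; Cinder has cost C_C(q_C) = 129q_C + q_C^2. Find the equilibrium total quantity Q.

49

Flint's profit: π_F = (336 - 2Q)q_F - (64q_F + 3q_F²). Setting ∂π_F/∂q_F = 0: 272 - 10q_F - 2(q_C) = 0.
Cinder's profit: π_C = (336 - 2Q)q_C - (129q_C + q_C²). Setting ∂π_C/∂q_C = 0: 207 - 6q_C - 2(q_F) = 0.
So q_F = (272 - 2q_C)/10 and q_C = (207 - 2q_F)/6.
Solving the pair: q_F = 87/4, q_C = 109/4.
Total output Q = 87/4 + 109/4 = 49.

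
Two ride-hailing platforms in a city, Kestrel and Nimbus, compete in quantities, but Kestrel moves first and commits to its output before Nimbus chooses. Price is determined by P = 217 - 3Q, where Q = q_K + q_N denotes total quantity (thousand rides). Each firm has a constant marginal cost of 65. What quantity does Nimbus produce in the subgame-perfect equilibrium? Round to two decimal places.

Solve by backward induction. Given q_K, the follower Nimbus maximises π_N = (217 - 3q_K - 3q_N)q_N - 65q_N.
∂π_N/∂q_N = 152 - 3q_K - 6q_N = 0 gives the reaction function q_N = (152 - 3q_K)/6.
Kestrel substitutes q_N(q_K) into its own profit: π_K = q_K(217 - 3q_K - (152 - 3q_K)/2) - 65q_K = (141 - (3/2)q_K)q_K - 65q_K.
Leader FOC: 76 - 3q_K = 0, so q_K = 76/3.
Then q_N = (152 - 3·(76/3))/6 = 38/3.

12.67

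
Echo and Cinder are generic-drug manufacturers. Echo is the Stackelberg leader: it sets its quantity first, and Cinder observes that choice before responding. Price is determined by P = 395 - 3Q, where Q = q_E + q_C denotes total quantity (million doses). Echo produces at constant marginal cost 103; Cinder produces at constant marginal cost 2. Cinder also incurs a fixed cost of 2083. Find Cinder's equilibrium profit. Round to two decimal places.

Solve by backward induction. Given q_E, the follower Cinder maximises π_C = (395 - 3q_E - 3q_C)q_C - 2q_C.
Setting the follower's marginal profit to zero, 393 - 3q_E - 6q_C = 0, i.e. q_C = (393 - 3q_E)/6.
Echo substitutes q_C(q_E) into its own profit: π_E = q_E(395 - 3q_E - (393 - 3q_E)/2) - 103q_E = (397/2 - (3/2)q_E)q_E - 103q_E.
Maximising: ∂π_E/∂q_E = 191/2 - 3q_E = 0, giving q_E = 191/6.
Then q_C = (393 - 3·(191/6))/6 = 595/12.
Price P = 395 - 3·(977/12) = 603/4.
Cinder's profit: (603/4 - 2)·(595/12) - 2083 = 5292.5208.

5292.52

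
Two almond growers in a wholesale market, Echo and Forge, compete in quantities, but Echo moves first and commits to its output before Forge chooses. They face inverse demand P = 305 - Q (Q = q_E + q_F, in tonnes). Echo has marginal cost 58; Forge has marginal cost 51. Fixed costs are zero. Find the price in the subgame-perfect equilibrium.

Solve by backward induction. Given q_E, the follower Forge maximises π_F = (305 - q_E - q_F)q_F - 51q_F.
Follower FOC: 254 - q_E - 2q_F = 0, so q_F(q_E) = (254 - q_E)/2.
Echo substitutes q_F(q_E) into its own profit: π_E = q_E(305 - q_E - (254 - q_E)/2) - 58q_E = (178 - (1/2)q_E)q_E - 58q_E.
Maximising: ∂π_E/∂q_E = 120 - q_E = 0, giving q_E = 120.
Then q_F = (254 - 120)/2 = 67.
Total output Q = 187, so price P = 305 - 187 = 118.

118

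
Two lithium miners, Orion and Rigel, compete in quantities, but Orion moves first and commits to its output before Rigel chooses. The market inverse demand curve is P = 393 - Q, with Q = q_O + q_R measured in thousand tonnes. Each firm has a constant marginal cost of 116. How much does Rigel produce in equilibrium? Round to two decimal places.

69.25

Solve by backward induction. Given q_O, the follower Rigel maximises π_R = (393 - q_O - q_R)q_R - 116q_R.
Setting the follower's marginal profit to zero, 277 - q_O - 2q_R = 0, i.e. q_R = (277 - q_O)/2.
Orion substitutes q_R(q_O) into its own profit: π_O = q_O(393 - q_O - (277 - q_O)/2) - 116q_O = (509/2 - (1/2)q_O)q_O - 116q_O.
Leader FOC: 277/2 - q_O = 0, so q_O = 277/2.
Then q_R = (277 - 277/2)/2 = 277/4.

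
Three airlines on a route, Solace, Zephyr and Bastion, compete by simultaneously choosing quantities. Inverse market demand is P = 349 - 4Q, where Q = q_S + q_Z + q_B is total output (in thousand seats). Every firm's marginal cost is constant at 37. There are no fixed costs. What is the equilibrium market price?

115

Each firm earns π_i = (349 - 4Q)q_i - 37q_i.
First-order condition (treating rivals' output as given): 312 - 8q_i - 4·Σ_{j≠i} q_j = 0.
By symmetry each firm produces the same amount; substituting Σ_{j≠i} q_j = 2q_i yields q_i = 312/16 = 39/2.
Total output Q = 117/2, so price P = 349 - 4·(117/2) = 115.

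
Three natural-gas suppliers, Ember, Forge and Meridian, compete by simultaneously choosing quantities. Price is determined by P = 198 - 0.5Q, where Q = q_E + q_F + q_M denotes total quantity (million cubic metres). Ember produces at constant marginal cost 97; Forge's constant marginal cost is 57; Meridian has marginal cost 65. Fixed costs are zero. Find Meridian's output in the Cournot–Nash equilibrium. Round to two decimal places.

78.50

Ember's profit: π_E = (198 - 0.5Q)q_E - (97q_E). Setting ∂π_E/∂q_E = 0: 101 - q_E - (1/2)(q_F + q_M) = 0.
Forge's first-order condition: 141 - q_F - (1/2)(q_E + q_M) = 0.
Meridian's profit: π_M = (198 - 0.5Q)q_M - (65q_M). Setting ∂π_M/∂q_M = 0: 133 - q_M - (1/2)(q_E + q_F) = 0.
Summing all 3 equations gives 375 − 2Q = 0, hence Q = 375/2.
Back-substituting: q_E = (101 − 375/4)/(1/2) = 29/2, q_F = (141 − 375/4)/(1/2) = 189/2, q_M = (133 − 375/4)/(1/2) = 157/2.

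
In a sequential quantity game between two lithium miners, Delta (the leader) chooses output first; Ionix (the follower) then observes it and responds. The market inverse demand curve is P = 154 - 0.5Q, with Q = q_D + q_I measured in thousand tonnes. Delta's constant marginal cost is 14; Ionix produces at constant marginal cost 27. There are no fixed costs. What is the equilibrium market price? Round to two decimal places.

52.25

The follower Ionix best-responds to any q_D: π_I = (154 - 0.5Q)q_I - 27q_I.
Follower FOC: 127 - (1/2)q_D - q_I = 0, so q_I(q_D) = (127 - (1/2)q_D).
Delta substitutes q_I(q_D) into its own profit: π_D = q_D(154 - (1/2)q_D - (127 - (1/2)q_D)/2) - 14q_D = (181/2 - (1/4)q_D)q_D - 14q_D.
The leader's first-order condition 153/2 - (1/2)q_D = 0 yields q_D = 153.
Then q_I = (127 - (1/2)·153) = 101/2.
Total output Q = 407/2, so price P = 154 - (1/2)·(407/2) = 209/4.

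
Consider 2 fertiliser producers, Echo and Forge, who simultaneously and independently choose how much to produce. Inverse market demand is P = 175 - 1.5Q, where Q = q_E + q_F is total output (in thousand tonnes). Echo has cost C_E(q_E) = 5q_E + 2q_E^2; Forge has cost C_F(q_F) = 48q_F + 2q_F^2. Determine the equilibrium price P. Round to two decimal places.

Echo's profit: π_E = (175 - 1.5Q)q_E - (5q_E + 2q_E²). Setting ∂π_E/∂q_E = 0: 170 - 7q_E - (3/2)(q_F) = 0.
Forge's profit: π_F = (175 - 1.5Q)q_F - (48q_F + 2q_F²). Setting ∂π_F/∂q_F = 0: 127 - 7q_F - (3/2)(q_E) = 0.
Best responses: q_E = (170 - (3/2)q_F)/7, q_F = (127 - (3/2)q_E)/7.
Substituting one into the other gives q_E = 21.3797 and q_F = 13.5615.
Total output Q = 594/17, so price P = 175 - (3/2)·(594/17) = 122.5882.

122.59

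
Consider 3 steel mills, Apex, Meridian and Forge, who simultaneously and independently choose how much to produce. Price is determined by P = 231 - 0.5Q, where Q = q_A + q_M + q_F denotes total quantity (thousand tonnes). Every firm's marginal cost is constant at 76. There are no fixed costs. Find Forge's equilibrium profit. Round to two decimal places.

Each firm earns π_i = (231 - 0.5Q)q_i - 76q_i.
Setting ∂π_i/∂q_i = 0 with rivals' quantities fixed: 155 - q_i - (1/2)·Σ_{j≠i} q_j = 0.
By symmetry each firm produces the same amount; substituting Σ_{j≠i} q_j = 2q_i yields q_i = 155/2.
Price P = 231 - (1/2)·(465/2) = 459/4.
Forge's profit: (459/4 - 76)·(155/2) = 3003.1250.

3003.13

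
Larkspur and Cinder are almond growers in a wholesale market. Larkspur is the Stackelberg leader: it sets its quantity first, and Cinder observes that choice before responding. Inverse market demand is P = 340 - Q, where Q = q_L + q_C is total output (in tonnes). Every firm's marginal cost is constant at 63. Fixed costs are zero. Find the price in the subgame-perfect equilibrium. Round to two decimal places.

The follower Cinder best-responds to any q_L: π_C = (340 - Q)q_C - 63q_C.
Follower FOC: 277 - q_L - 2q_C = 0, so q_C(q_L) = (277 - q_L)/2.
Larkspur substitutes q_C(q_L) into its own profit: π_L = q_L(340 - q_L - (277 - q_L)/2) - 63q_L = (403/2 - (1/2)q_L)q_L - 63q_L.
Leader FOC: 277/2 - q_L = 0, so q_L = 277/2.
Then q_C = (277 - 277/2)/2 = 277/4.
Total output Q = 831/4, so price P = 340 - 831/4 = 529/4.

132.25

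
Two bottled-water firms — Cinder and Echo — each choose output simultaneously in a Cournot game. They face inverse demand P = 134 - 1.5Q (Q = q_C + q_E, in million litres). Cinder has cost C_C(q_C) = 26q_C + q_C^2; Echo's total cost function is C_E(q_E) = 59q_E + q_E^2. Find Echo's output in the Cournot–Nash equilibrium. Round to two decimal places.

Cinder's profit: π_C = (134 - 1.5Q)q_C - (26q_C + q_C²). Setting ∂π_C/∂q_C = 0: 108 - 5q_C - (3/2)(q_E) = 0.
Echo's first-order condition: 75 - 5q_E - (3/2)(q_C) = 0.
So q_C = (108 - (3/2)q_E)/5 and q_E = (75 - (3/2)q_C)/5.
Substituting one into the other gives q_C = 1710/91 and q_E = 852/91.

9.36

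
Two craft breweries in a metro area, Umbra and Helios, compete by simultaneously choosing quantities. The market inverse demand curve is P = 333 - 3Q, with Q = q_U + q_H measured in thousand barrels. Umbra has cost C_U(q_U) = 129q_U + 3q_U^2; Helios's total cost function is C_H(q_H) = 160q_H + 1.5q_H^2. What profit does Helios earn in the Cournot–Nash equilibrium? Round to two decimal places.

984.07

Umbra's profit: π_U = (333 - 3Q)q_U - (129q_U + 3q_U²). Setting ∂π_U/∂q_U = 0: 204 - 12q_U - 3(q_H) = 0.
Helios's profit: π_H = (333 - 3Q)q_H - (160q_H + (3/2)q_H²). Setting ∂π_H/∂q_H = 0: 173 - 9q_H - 3(q_U) = 0.
Rearranging gives the reaction functions q_U = (204 - 3q_H)/12 and q_H = (173 - 3q_U)/9.
Solving the pair: q_U = 439/33, q_H = 488/33.
Price P = 333 - 3·(309/11) = 248.7273.
Helios's profit: 248.7273·(488/33) - 160·(488/33) - (3/2)(488/33)² = 984.0661.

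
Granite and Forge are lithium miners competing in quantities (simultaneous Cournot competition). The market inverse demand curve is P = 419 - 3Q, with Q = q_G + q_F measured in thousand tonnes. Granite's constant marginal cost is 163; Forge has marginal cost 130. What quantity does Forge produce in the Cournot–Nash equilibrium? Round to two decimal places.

35.78

Granite's profit: π_G = (419 - 3Q)q_G - (163q_G). Setting ∂π_G/∂q_G = 0: 256 - 6q_G - 3(q_F) = 0.
Forge's first-order condition: 289 - 6q_F - 3(q_G) = 0.
So q_G = (256 - 3q_F)/6 and q_F = (289 - 3q_G)/6.
Substituting one into the other gives q_G = 223/9 and q_F = 322/9.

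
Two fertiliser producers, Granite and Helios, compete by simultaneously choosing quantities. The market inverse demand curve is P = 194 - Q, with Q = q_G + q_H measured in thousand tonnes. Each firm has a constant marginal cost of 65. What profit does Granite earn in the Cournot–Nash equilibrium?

1849

A representative firm's profit is π_i = q_i(194 - Q) - 65q_i.
First-order condition (treating rivals' output as given): 129 - 2q_i - q_j = 0.
By symmetry each firm produces the same amount; substituting q_j = q_i yields q_i = 129/3 = 43.
Price P = 194 - 86 = 108.
Granite's profit: (108 - 65)·43 = 1849.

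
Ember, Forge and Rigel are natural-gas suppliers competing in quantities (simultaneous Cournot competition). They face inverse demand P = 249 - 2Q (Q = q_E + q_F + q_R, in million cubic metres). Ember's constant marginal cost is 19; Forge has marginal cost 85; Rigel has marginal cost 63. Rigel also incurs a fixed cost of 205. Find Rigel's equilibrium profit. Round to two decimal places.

Ember's profit: π_E = (249 - 2Q)q_E - (19q_E). Setting ∂π_E/∂q_E = 0: 230 - 4q_E - 2(q_F + q_R) = 0.
Forge's first-order condition: 164 - 4q_F - 2(q_E + q_R) = 0.
Rigel's first-order condition: 186 - 4q_R - 2(q_E + q_F) = 0.
Adding the 3 first-order conditions: 580 − 8Q = 0, so Q = 145/2.
Back-substituting: q_E = (230 − 145)/2 = 85/2, q_F = (164 − 145)/2 = 19/2, q_R = (186 − 145)/2 = 41/2.
Price P = 249 - 2·(145/2) = 104.
Rigel's profit: (104 - 63)·(41/2) - 205 = 1271/2.

635.50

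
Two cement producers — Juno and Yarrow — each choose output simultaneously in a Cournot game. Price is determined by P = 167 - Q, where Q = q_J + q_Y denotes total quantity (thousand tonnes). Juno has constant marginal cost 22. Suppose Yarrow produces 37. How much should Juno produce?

With the rival's output fixed at 37, Juno's profit is π_J = (167 - 37 - q_J)q_J - (22q_J) = (130 - q_J)q_J - (22q_J).
∂π_J/∂q_J = 108 - 2q_J = 0, so q_J = 54.

54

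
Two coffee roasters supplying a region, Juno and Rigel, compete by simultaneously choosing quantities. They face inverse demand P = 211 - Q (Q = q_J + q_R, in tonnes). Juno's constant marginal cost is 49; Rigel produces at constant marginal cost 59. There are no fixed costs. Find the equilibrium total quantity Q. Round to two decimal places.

104.67

Juno's profit: π_J = (211 - Q)q_J - (49q_J). Setting ∂π_J/∂q_J = 0: 162 - 2q_J - (q_R) = 0.
Rigel's first-order condition: 152 - 2q_R - (q_J) = 0.
Best responses: q_J = (162 - q_R)/2, q_R = (152 - q_J)/2.
Substituting one into the other gives q_J = 172/3 and q_R = 142/3.
Total output Q = 172/3 + 142/3 = 314/3.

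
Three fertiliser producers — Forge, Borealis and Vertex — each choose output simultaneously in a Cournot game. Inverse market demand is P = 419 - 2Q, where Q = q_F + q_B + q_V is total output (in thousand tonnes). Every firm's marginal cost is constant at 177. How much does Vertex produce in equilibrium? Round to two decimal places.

30.25

Each firm earns π_i = (419 - 2Q)q_i - 177q_i.
Setting ∂π_i/∂q_i = 0 with rivals' quantities fixed: 242 - 4q_i - 2·Σ_{j≠i} q_j = 0.
By symmetry each firm produces the same amount; substituting Σ_{j≠i} q_j = 2q_i yields q_i = 242/8 = 121/4.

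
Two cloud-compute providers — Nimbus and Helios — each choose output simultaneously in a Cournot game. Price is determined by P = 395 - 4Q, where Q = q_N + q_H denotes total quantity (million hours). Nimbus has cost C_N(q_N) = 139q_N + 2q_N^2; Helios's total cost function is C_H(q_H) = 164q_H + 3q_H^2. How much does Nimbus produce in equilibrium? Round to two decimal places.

17.50

Nimbus's profit: π_N = (395 - 4Q)q_N - (139q_N + 2q_N²). Setting ∂π_N/∂q_N = 0: 256 - 12q_N - 4(q_H) = 0.
Helios's first-order condition: 231 - 14q_H - 4(q_N) = 0.
Rearranging gives the reaction functions q_N = (256 - 4q_H)/12 and q_H = (231 - 4q_N)/14.
Solving the pair: q_N = 35/2, q_H = 23/2.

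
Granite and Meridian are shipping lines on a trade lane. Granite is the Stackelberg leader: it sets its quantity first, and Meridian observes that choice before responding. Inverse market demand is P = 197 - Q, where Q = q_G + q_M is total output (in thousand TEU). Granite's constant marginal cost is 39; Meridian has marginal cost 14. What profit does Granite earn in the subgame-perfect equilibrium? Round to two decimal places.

2211.13

The follower Meridian best-responds to any q_G: π_M = (197 - Q)q_M - 14q_M.
Follower FOC: 183 - q_G - 2q_M = 0, so q_M(q_G) = (183 - q_G)/2.
Granite substitutes q_M(q_G) into its own profit: π_G = q_G(197 - q_G - (183 - q_G)/2) - 39q_G = (211/2 - (1/2)q_G)q_G - 39q_G.
Maximising: ∂π_G/∂q_G = 133/2 - q_G = 0, giving q_G = 133/2.
Then q_M = (183 - 133/2)/2 = 233/4.
Price P = 197 - 499/4 = 289/4.
Granite's profit: (289/4 - 39)·(133/2) = 2211.1250.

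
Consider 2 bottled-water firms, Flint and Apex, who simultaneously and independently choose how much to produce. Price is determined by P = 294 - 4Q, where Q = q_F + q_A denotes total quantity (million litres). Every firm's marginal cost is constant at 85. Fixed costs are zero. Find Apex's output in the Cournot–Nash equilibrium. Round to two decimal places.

17.42

A representative firm's profit is π_i = q_i(294 - 4Q) - 85q_i.
First-order condition (treating rivals' output as given): 209 - 8q_i - 4q_j = 0.
By symmetry each firm produces the same amount; substituting q_j = q_i yields q_i = 209/12.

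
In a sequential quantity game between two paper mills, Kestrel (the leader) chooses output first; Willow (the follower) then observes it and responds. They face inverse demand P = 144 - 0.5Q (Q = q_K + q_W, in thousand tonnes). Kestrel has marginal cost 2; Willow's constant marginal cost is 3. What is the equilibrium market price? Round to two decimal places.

37.75

The follower Willow best-responds to any q_K: π_W = (144 - 0.5Q)q_W - 3q_W.
Follower FOC: 141 - (1/2)q_K - q_W = 0, so q_W(q_K) = (141 - (1/2)q_K).
Kestrel substitutes q_W(q_K) into its own profit: π_K = q_K(144 - (1/2)q_K - (141 - (1/2)q_K)/2) - 2q_K = (147/2 - (1/4)q_K)q_K - 2q_K.
Maximising: ∂π_K/∂q_K = 143/2 - (1/2)q_K = 0, giving q_K = 143.
Then q_W = (141 - (1/2)·143) = 139/2.
Total output Q = 425/2, so price P = 144 - (1/2)·(425/2) = 151/4.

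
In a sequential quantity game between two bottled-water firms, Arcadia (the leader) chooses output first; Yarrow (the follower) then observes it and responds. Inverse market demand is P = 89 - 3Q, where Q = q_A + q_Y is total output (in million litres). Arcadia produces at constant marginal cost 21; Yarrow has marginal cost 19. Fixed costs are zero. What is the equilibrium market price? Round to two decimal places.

The follower Yarrow best-responds to any q_A: π_Y = (89 - 3Q)q_Y - 19q_Y.
∂π_Y/∂q_Y = 70 - 3q_A - 6q_Y = 0 gives the reaction function q_Y = (70 - 3q_A)/6.
The leader anticipates this reaction. Substituting into P = 89 - 3Q gives P = 54 - (3/2)q_A, so π_A = (54 - (3/2)q_A)q_A - 21q_A.
Leader FOC: 33 - 3q_A = 0, so q_A = 11.
Then q_Y = (70 - 3·11)/6 = 37/6.
Total output Q = 103/6, so price P = 89 - 3·(103/6) = 75/2.

37.50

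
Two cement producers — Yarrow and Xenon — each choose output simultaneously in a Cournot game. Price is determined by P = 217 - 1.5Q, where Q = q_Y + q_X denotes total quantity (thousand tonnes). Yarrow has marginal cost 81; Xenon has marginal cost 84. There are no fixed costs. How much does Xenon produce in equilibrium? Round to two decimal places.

28.89

Yarrow's profit: π_Y = (217 - 1.5Q)q_Y - (81q_Y). Setting ∂π_Y/∂q_Y = 0: 136 - 3q_Y - (3/2)(q_X) = 0.
Xenon's first-order condition: 133 - 3q_X - (3/2)(q_Y) = 0.
Best responses: q_Y = (136 - (3/2)q_X)/3, q_X = (133 - (3/2)q_Y)/3.
Substituting one into the other gives q_Y = 278/9 and q_X = 260/9.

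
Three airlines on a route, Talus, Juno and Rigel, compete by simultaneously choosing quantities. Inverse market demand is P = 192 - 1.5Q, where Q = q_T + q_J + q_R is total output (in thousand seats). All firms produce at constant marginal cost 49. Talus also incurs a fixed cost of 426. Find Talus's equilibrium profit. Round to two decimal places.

A representative firm's profit is π_i = q_i(192 - 1.5Q) - 49q_i.
Setting ∂π_i/∂q_i = 0 with rivals' quantities fixed: 143 - 3q_i - (3/2)·Σ_{j≠i} q_j = 0.
With identical firms every q_j equals q_i, so Σ_{j≠i} q_j = 2q_i and 143 = 6q_i, giving q_i = 143/6.
Price P = 192 - (3/2)·(143/2) = 339/4.
Talus's profit: (339/4 - 49)·(143/6) - 426 = 426.0417.

426.04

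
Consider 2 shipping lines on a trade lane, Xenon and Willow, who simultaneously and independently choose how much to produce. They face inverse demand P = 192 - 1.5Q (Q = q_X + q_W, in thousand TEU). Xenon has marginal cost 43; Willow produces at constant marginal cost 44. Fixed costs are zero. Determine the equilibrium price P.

93

Xenon's profit: π_X = (192 - 1.5Q)q_X - (43q_X). Setting ∂π_X/∂q_X = 0: 149 - 3q_X - (3/2)(q_W) = 0.
Willow's profit: π_W = (192 - 1.5Q)q_W - (44q_W). Setting ∂π_W/∂q_W = 0: 148 - 3q_W - (3/2)(q_X) = 0.
So q_X = (149 - (3/2)q_W)/3 and q_W = (148 - (3/2)q_X)/3.
Substituting one into the other gives q_X = 100/3 and q_W = 98/3.
Total output Q = 66, so price P = 192 - (3/2)·66 = 93.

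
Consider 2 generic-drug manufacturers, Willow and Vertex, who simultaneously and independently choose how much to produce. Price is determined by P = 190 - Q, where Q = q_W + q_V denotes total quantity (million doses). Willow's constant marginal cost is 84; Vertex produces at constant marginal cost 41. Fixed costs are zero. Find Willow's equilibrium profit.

Willow's profit: π_W = (190 - Q)q_W - (84q_W). Setting ∂π_W/∂q_W = 0: 106 - 2q_W - (q_V) = 0.
Vertex's first-order condition: 149 - 2q_V - (q_W) = 0.
Rearranging gives the reaction functions q_W = (106 - q_V)/2 and q_V = (149 - q_W)/2.
Substituting one into the other gives q_W = 21 and q_V = 64.
Price P = 190 - 85 = 105.
Willow's profit: (105 - 84)·21 = 441.

441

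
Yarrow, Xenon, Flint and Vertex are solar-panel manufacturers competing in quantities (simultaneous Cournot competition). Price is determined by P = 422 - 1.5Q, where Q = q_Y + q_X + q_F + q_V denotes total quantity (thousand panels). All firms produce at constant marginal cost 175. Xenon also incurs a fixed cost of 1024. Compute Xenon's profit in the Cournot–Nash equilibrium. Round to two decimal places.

602.91

Each firm earns π_i = (422 - 1.5Q)q_i - 175q_i.
Setting ∂π_i/∂q_i = 0 with rivals' quantities fixed: 247 - 3q_i - (3/2)·Σ_{j≠i} q_j = 0.
By symmetry each firm produces the same amount; substituting Σ_{j≠i} q_j = 3q_i yields q_i = 247/(15/2) = 494/15.
Price P = 422 - (3/2)·(1976/15) = 1122/5.
Xenon's profit: (1122/5 - 175)·(494/15) - 1024 = 602.9067.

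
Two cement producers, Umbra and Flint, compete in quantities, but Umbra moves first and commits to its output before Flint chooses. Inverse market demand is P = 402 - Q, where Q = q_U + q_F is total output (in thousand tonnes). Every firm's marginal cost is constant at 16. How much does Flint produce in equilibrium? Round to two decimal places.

96.50

Solve by backward induction. Given q_U, the follower Flint maximises π_F = (402 - q_U - q_F)q_F - 16q_F.
Follower FOC: 386 - q_U - 2q_F = 0, so q_F(q_U) = (386 - q_U)/2.
Umbra substitutes q_F(q_U) into its own profit: π_U = q_U(402 - q_U - (386 - q_U)/2) - 16q_U = (209 - (1/2)q_U)q_U - 16q_U.
The leader's first-order condition 193 - q_U = 0 yields q_U = 193.
Then q_F = (386 - 193)/2 = 193/2.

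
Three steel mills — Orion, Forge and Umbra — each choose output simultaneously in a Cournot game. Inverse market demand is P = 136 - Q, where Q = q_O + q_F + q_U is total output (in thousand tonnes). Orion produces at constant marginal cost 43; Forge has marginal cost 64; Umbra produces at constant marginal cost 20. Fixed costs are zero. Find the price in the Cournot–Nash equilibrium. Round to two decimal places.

Orion's profit: π_O = (136 - Q)q_O - (43q_O). Setting ∂π_O/∂q_O = 0: 93 - 2q_O - (q_F + q_U) = 0.
Forge's first-order condition: 72 - 2q_F - (q_O + q_U) = 0.
Umbra's profit: π_U = (136 - Q)q_U - (20q_U). Setting ∂π_U/∂q_U = 0: 116 - 2q_U - (q_O + q_F) = 0.
Adding the 3 first-order conditions: 281 − 4Q = 0, so Q = 281/4.
Back-substituting: q_O = (93 − 281/4) = 91/4, q_F = (72 − 281/4) = 7/4, q_U = (116 − 281/4) = 183/4.
Total output Q = 281/4, so price P = 136 - 281/4 = 263/4.

65.75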